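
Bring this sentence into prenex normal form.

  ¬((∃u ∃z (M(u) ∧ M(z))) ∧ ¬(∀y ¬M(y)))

∀u ∀z ∀y (¬M(u) ∨ ¬M(z) ∨ ¬M(y))

Push ¬ through the quantifiers and connectives to reach negation normal form:
  (∀u ∀z (¬M(u) ∨ ¬M(z))) ∨ (∀y ¬M(y))
All bound variables are already distinct, so no renaming is needed.
Finally move all quantifiers to the prefix:
  ∀u ∀z ∀y (¬M(u) ∨ ¬M(z) ∨ ¬M(y))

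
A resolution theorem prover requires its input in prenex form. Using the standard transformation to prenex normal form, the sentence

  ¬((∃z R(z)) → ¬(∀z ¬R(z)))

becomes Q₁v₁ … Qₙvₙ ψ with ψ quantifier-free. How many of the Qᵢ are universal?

1

Rewrite implications/biconditionals: A → B as ¬A ∨ B.
  ¬(¬(∃z R(z)) ∨ ¬(∀z ¬R(z)))
Drive negations inward (¬∀x A ≡ ∃x ¬A, ¬∃x A ≡ ∀x ¬A, De Morgan for ∧/∨):
  (∃z R(z)) ∧ (∀z ¬R(z))
Give each quantifier a distinct variable: z↦u1.
  (∃z R(z)) ∧ (∀u1 ¬R(u1))
Pull the quantifiers to the front (each side's bound variable is not free in the other side):
  ∃z ∀u1 (R(z) ∧ ¬R(u1))
The prefix is ∃z ∀u1: 1 universal, 1 existential.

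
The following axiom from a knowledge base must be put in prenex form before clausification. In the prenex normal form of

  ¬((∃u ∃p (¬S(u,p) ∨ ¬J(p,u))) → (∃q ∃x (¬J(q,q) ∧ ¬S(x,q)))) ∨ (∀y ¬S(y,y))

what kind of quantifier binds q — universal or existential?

Rewrite implications/biconditionals: A → B as ¬A ∨ B.
  ¬(¬(∃u ∃p (¬S(u,p) ∨ ¬J(p,u))) ∨ (∃q ∃x (¬J(q,q) ∧ ¬S(x,q)))) ∨ (∀y ¬S(y,y))
Drive negations inward (¬∀x A ≡ ∃x ¬A, ¬∃x A ≡ ∀x ¬A, De Morgan for ∧/∨):
  (∃u ∃p (¬S(u,p) ∨ ¬J(p,u))) ∧ (∀q ∀x (J(q,q) ∨ S(x,q))) ∨ (∀y ¬S(y,y))
Finally move all quantifiers to the prefix:
  ∃u ∃p ∀q ∀x ∀y ((¬S(u,p) ∨ ¬J(p,u)) ∧ (J(q,q) ∨ S(x,q)) ∨ ¬S(y,y))
The quantifier ∃q sits under an odd number of negations (counting the antecedent side of each →), so it flips to ∀q.

universal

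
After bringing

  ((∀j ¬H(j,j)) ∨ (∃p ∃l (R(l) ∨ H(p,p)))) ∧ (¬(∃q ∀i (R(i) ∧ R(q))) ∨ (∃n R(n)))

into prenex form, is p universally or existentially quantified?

existential

Move each ¬ inward, flipping quantifiers it crosses:
  ((∀j ¬H(j,j)) ∨ (∃p ∃l (R(l) ∨ H(p,p)))) ∧ ((∀q ∃i (¬R(i) ∨ ¬R(q))) ∨ (∃n R(n)))
All bound variables are already distinct, so no renaming is needed.
Finally move all quantifiers to the prefix:
  ∀j ∃p ∃l ∀q ∃i ∃n ((¬H(j,j) ∨ R(l) ∨ H(p,p)) ∧ (¬R(i) ∨ ¬R(q) ∨ R(n)))
The quantifier ∃p sits under an even number of negations, so it remains existential.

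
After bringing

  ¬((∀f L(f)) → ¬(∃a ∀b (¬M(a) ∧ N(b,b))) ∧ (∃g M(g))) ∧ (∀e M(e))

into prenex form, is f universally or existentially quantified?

Eliminate → and ↔ using ¬ and ∨.
  ¬(¬(∀f L(f)) ∨ ¬(∃a ∀b (¬M(a) ∧ N(b,b))) ∧ (∃g M(g))) ∧ (∀e M(e))
Move each ¬ inward, flipping quantifiers it crosses:
  (∀f L(f)) ∧ ((∃a ∀b (¬M(a) ∧ N(b,b))) ∨ (∀g ¬M(g))) ∧ (∀e M(e))
Pull the quantifiers to the front (each side's bound variable is not free in the other side):
  ∀f ∃a ∀b ∀g ∀e (L(f) ∧ (¬M(a) ∧ N(b,b) ∨ ¬M(g)) ∧ M(e))
The quantifier ∀f sits under an even number of negations (counting the antecedent side of each →), so it remains universal.

universal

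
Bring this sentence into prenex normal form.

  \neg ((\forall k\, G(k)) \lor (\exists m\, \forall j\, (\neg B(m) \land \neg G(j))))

Push ¬ through the quantifiers and connectives to reach negation normal form:
  (\exists k\, \neg G(k)) \land (\forall m\, \exists j\, (B(m) \lor G(j)))
All bound variables are already distinct, so no renaming is needed.
Finally move all quantifiers to the prefix:
  \exists k\, \forall m\, \exists j\, (\neg G(k) \land (B(m) \lor G(j)))

\exists k\, \forall m\, \exists j\, (\neg G(k) \land (B(m) \lor G(j)))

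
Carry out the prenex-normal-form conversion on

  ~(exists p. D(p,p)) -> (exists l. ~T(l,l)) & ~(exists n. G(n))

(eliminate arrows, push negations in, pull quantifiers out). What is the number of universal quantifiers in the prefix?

1

Eliminate → and ↔ using ¬ and ∨.
  ~~(exists p. D(p,p)) | (exists l. ~T(l,l)) & ~(exists n. G(n))
Push ¬ through the quantifiers and connectives to reach negation normal form:
  (exists p. D(p,p)) | (exists l. ~T(l,l)) & (forall n. ~G(n))
All bound variables are already distinct, so no renaming is needed.
Extract every quantifier outward, since the variables are now distinct and don't occur free across branches:
  exists p. exists l. forall n. (D(p,p) | ~T(l,l) & ~G(n))
The prefix is exists p exists l forall n: 1 universal, 2 existential.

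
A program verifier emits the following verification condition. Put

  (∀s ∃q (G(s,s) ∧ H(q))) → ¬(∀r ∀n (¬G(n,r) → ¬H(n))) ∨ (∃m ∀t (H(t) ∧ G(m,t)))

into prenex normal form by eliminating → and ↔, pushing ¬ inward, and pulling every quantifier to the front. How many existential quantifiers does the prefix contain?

First replace A → B with ¬A ∨ B.
  ¬(∀s ∃q (G(s,s) ∧ H(q))) ∨ ¬(∀r ∀n (¬¬G(n,r) ∨ ¬H(n))) ∨ (∃m ∀t (H(t) ∧ G(m,t)))
Push ¬ through the quantifiers and connectives to reach negation normal form:
  (∃s ∀q (¬G(s,s) ∨ ¬H(q))) ∨ (∃r ∃n (¬G(n,r) ∧ H(n))) ∨ (∃m ∀t (H(t) ∧ G(m,t)))
All bound variables are already distinct, so no renaming is needed.
Finally move all quantifiers to the prefix:
  ∃s ∀q ∃r ∃n ∃m ∀t (¬G(s,s) ∨ ¬H(q) ∨ ¬G(n,r) ∧ H(n) ∨ H(t) ∧ G(m,t))
The prefix is ∃s ∀q ∃r ∃n ∃m ∀t: 2 universal, 4 existential.

4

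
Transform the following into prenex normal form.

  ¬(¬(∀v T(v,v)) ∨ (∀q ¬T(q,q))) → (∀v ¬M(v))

Rewrite implications/biconditionals: A → B as ¬A ∨ B.
  ¬¬(¬(∀v T(v,v)) ∨ (∀q ¬T(q,q))) ∨ (∀v ¬M(v))
Move each ¬ inward, flipping quantifiers it crosses:
  (∃v ¬T(v,v)) ∨ (∀q ¬T(q,q)) ∨ (∀v ¬M(v))
Standardize variables apart so no two quantifiers bind the same name: v↦w.
  (∃v ¬T(v,v)) ∨ (∀q ¬T(q,q)) ∨ (∀w ¬M(w))
Finally move all quantifiers to the prefix:
  ∃v ∀q ∀w (¬T(v,v) ∨ ¬T(q,q) ∨ ¬M(w))

∃v ∀q ∀w (¬T(v,v) ∨ ¬T(q,q) ∨ ¬M(w))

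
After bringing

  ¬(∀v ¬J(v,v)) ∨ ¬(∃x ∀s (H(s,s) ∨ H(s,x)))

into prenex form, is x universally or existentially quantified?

Drive negations inward (¬∀x A ≡ ∃x ¬A, ¬∃x A ≡ ∀x ¬A, De Morgan for ∧/∨):
  (∃v J(v,v)) ∨ (∀x ∃s (¬H(s,s) ∧ ¬H(s,x)))
All bound variables are already distinct, so no renaming is needed.
Extract every quantifier outward, since the variables are now distinct and don't occur free across branches:
  ∃v ∀x ∃s (J(v,v) ∨ ¬H(s,s) ∧ ¬H(s,x))
The quantifier ∃x sits under an odd number of negations, so it flips to ∀x.

universal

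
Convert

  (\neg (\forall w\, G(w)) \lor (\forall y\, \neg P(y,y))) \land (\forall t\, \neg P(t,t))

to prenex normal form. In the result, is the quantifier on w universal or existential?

existential

Move each ¬ inward, flipping quantifiers it crosses:
  ((\exists w\, \neg G(w)) \lor (\forall y\, \neg P(y,y))) \land (\forall t\, \neg P(t,t))
Finally move all quantifiers to the prefix:
  \exists w\, \forall y\, \forall t\, ((\neg G(w) \lor \neg P(y,y)) \land \neg P(t,t))
The quantifier \forall w sits under an odd number of negations, so it flips to \exists w.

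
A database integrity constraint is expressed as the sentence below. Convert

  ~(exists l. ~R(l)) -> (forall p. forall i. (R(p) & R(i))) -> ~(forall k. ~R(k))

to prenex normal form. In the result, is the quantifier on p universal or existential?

Rewrite implications/biconditionals: A → B as ¬A ∨ B.
  ~~(exists l. ~R(l)) | ~(forall p. forall i. (R(p) & R(i))) | ~(forall k. ~R(k))
Drive negations inward (¬∀x A ≡ ∃x ¬A, ¬∃x A ≡ ∀x ¬A, De Morgan for ∧/∨):
  (exists l. ~R(l)) | (exists p. exists i. (~R(p) | ~R(i))) | (exists k. R(k))
All bound variables are already distinct, so no renaming is needed.
Pull the quantifiers to the front (each side's bound variable is not free in the other side):
  exists l. exists p. exists i. exists k. (~R(l) | ~R(p) | ~R(i) | R(k))
The quantifier forall p sits under an odd number of negations (counting the antecedent side of each →), so it flips to exists p.

existential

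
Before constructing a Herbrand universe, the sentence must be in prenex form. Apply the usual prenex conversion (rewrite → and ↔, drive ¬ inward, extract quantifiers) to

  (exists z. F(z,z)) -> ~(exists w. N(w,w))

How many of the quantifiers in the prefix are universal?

2

Rewrite implications/biconditionals: A → B as ¬A ∨ B.
  ~(exists z. F(z,z)) | ~(exists w. N(w,w))
Move each ¬ inward, flipping quantifiers it crosses:
  (forall z. ~F(z,z)) | (forall w. ~N(w,w))
Finally move all quantifiers to the prefix:
  forall z. forall w. (~F(z,z) | ~N(w,w))
The prefix is forall z forall w: 2 universal, 0 existential.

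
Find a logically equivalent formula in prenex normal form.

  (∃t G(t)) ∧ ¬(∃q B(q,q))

∃t ∀q (G(t) ∧ ¬B(q,q))

Push ¬ through the quantifiers and connectives to reach negation normal form:
  (∃t G(t)) ∧ (∀q ¬B(q,q))
Pull the quantifiers to the front (each side's bound variable is not free in the other side):
  ∃t ∀q (G(t) ∧ ¬B(q,q))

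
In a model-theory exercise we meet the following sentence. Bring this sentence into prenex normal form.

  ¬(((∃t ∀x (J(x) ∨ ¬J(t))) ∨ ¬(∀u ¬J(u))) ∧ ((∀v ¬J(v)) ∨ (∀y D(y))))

Push ¬ through the quantifiers and connectives to reach negation normal form:
  (∀t ∃x (¬J(x) ∧ J(t))) ∧ (∀u ¬J(u)) ∨ (∃v J(v)) ∧ (∃y ¬D(y))
Finally move all quantifiers to the prefix:
  ∀t ∃x ∀u ∃v ∃y (¬J(x) ∧ J(t) ∧ ¬J(u) ∨ J(v) ∧ ¬D(y))

∀t ∃x ∀u ∃v ∃y (¬J(x) ∧ J(t) ∧ ¬J(u) ∨ J(v) ∧ ¬D(y))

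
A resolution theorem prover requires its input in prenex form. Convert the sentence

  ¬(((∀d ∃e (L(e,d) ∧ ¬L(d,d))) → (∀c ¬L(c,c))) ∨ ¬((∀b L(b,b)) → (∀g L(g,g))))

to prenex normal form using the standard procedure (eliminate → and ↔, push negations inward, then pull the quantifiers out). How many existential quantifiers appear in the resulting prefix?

Eliminate → and ↔ using ¬ and ∨.
  ¬(¬(∀d ∃e (L(e,d) ∧ ¬L(d,d))) ∨ (∀c ¬L(c,c)) ∨ ¬(¬(∀b L(b,b)) ∨ (∀g L(g,g))))
Drive negations inward (¬∀x A ≡ ∃x ¬A, ¬∃x A ≡ ∀x ¬A, De Morgan for ∧/∨):
  (∀d ∃e (L(e,d) ∧ ¬L(d,d))) ∧ (∃c L(c,c)) ∧ ((∃b ¬L(b,b)) ∨ (∀g L(g,g)))
All bound variables are already distinct, so no renaming is needed.
Extract every quantifier outward, since the variables are now distinct and don't occur free across branches:
  ∀d ∃e ∃c ∃b ∀g (L(e,d) ∧ ¬L(d,d) ∧ L(c,c) ∧ (¬L(b,b) ∨ L(g,g)))
The prefix is ∀d ∃e ∃c ∃b ∀g: 2 universal, 3 existential.

3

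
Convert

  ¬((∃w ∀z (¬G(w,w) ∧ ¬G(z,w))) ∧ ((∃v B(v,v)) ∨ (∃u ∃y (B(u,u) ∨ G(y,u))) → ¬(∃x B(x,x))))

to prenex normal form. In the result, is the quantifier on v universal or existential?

Rewrite implications/biconditionals: A → B as ¬A ∨ B.
  ¬((∃w ∀z (¬G(w,w) ∧ ¬G(z,w))) ∧ (¬((∃v B(v,v)) ∨ (∃u ∃y (B(u,u) ∨ G(y,u)))) ∨ ¬(∃x B(x,x))))
Push ¬ through the quantifiers and connectives to reach negation normal form:
  (∀w ∃z (G(w,w) ∨ G(z,w))) ∨ ((∃v B(v,v)) ∨ (∃u ∃y (B(u,u) ∨ G(y,u)))) ∧ (∃x B(x,x))
All bound variables are already distinct, so no renaming is needed.
Pull the quantifiers to the front (each side's bound variable is not free in the other side):
  ∀w ∃z ∃v ∃u ∃y ∃x (G(w,w) ∨ G(z,w) ∨ (B(v,v) ∨ B(u,u) ∨ G(y,u)) ∧ B(x,x))
The quantifier ∃v sits under an even number of negations (counting the antecedent side of each →), so it remains existential.

existential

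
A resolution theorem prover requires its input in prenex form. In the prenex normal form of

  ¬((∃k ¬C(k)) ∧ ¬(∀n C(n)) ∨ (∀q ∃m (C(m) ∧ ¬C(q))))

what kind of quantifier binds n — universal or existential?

universal

Move each ¬ inward, flipping quantifiers it crosses:
  ((∀k C(k)) ∨ (∀n C(n))) ∧ (∃q ∀m (¬C(m) ∨ C(q)))
All bound variables are already distinct, so no renaming is needed.
Extract every quantifier outward, since the variables are now distinct and don't occur free across branches:
  ∀k ∀n ∃q ∀m ((C(k) ∨ C(n)) ∧ (¬C(m) ∨ C(q)))
The quantifier ∀n sits under an even number of negations, so it remains universal.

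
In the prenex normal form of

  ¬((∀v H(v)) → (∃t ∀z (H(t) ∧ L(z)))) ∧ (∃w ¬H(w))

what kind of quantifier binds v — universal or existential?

Eliminate → and ↔ using ¬ and ∨.
  ¬(¬(∀v H(v)) ∨ (∃t ∀z (H(t) ∧ L(z)))) ∧ (∃w ¬H(w))
Drive negations inward (¬∀x A ≡ ∃x ¬A, ¬∃x A ≡ ∀x ¬A, De Morgan for ∧/∨):
  (∀v H(v)) ∧ (∀t ∃z (¬H(t) ∨ ¬L(z))) ∧ (∃w ¬H(w))
Pull the quantifiers to the front (each side's bound variable is not free in the other side):
  ∀v ∀t ∃z ∃w (H(v) ∧ (¬H(t) ∨ ¬L(z)) ∧ ¬H(w))
The quantifier ∀v sits under an even number of negations (counting the antecedent side of each →), so it remains universal.

universal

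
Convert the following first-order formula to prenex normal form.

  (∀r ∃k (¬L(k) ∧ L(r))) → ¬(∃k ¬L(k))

First replace A → B with ¬A ∨ B.
  ¬(∀r ∃k (¬L(k) ∧ L(r))) ∨ ¬(∃k ¬L(k))
Move each ¬ inward, flipping quantifiers it crosses:
  (∃r ∀k (L(k) ∨ ¬L(r))) ∨ (∀k L(k))
Rename bound variables to avoid capture: k↦x.
  (∃r ∀k (L(k) ∨ ¬L(r))) ∨ (∀x L(x))
Finally move all quantifiers to the prefix:
  ∃r ∀k ∀x (L(k) ∨ ¬L(r) ∨ L(x))

∃r ∀k ∀x (L(k) ∨ ¬L(r) ∨ L(x))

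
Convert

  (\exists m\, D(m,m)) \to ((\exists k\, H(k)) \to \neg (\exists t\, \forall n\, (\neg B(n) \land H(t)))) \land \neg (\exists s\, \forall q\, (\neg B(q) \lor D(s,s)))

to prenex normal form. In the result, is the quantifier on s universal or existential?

Eliminate → and ↔ using ¬ and ∨.
  \neg (\exists m\, D(m,m)) \lor (\neg (\exists k\, H(k)) \lor \neg (\exists t\, \forall n\, (\neg B(n) \land H(t)))) \land \neg (\exists s\, \forall q\, (\neg B(q) \lor D(s,s)))
Move each ¬ inward, flipping quantifiers it crosses:
  (\forall m\, \neg D(m,m)) \lor ((\forall k\, \neg H(k)) \lor (\forall t\, \exists n\, (B(n) \lor \neg H(t)))) \land (\forall s\, \exists q\, (B(q) \land \neg D(s,s)))
Extract every quantifier outward, since the variables are now distinct and don't occur free across branches:
  \forall m\, \forall k\, \forall t\, \exists n\, \forall s\, \exists q\, (\neg D(m,m) \lor (\neg H(k) \lor B(n) \lor \neg H(t)) \land B(q) \land \neg D(s,s))
The quantifier \exists s sits under an odd number of negations (counting the antecedent side of each →), so it flips to \forall s.

universal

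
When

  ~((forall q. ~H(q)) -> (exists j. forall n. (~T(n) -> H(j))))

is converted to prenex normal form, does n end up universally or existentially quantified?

Rewrite implications/biconditionals: A → B as ¬A ∨ B.
  ~(~(forall q. ~H(q)) | (exists j. forall n. (~~T(n) | H(j))))
Move each ¬ inward, flipping quantifiers it crosses:
  (forall q. ~H(q)) & (forall j. exists n. (~T(n) & ~H(j)))
All bound variables are already distinct, so no renaming is needed.
Extract every quantifier outward, since the variables are now distinct and don't occur free across branches:
  forall q. forall j. exists n. (~H(q) & ~T(n) & ~H(j))
The quantifier forall n sits under an odd number of negations (counting the antecedent side of each →), so it flips to exists n.

existential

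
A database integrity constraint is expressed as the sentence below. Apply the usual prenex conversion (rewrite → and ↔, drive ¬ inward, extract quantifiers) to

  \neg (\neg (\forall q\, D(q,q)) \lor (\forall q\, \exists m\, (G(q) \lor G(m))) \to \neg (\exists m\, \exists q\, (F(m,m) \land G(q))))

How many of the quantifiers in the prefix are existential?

4

Rewrite implications/biconditionals: A → B as ¬A ∨ B.
  \neg (\neg (\neg (\forall q\, D(q,q)) \lor (\forall q\, \exists m\, (G(q) \lor G(m)))) \lor \neg (\exists m\, \exists q\, (F(m,m) \land G(q))))
Move each ¬ inward, flipping quantifiers it crosses:
  ((\exists q\, \neg D(q,q)) \lor (\forall q\, \exists m\, (G(q) \lor G(m)))) \land (\exists m\, \exists q\, (F(m,m) \land G(q)))
Standardize variables apart so no two quantifiers bind the same name: q↦p, m↦u, q↦c.
  ((\exists q\, \neg D(q,q)) \lor (\forall p\, \exists m\, (G(p) \lor G(m)))) \land (\exists u\, \exists c\, (F(u,u) \land G(c)))
Finally move all quantifiers to the prefix:
  \exists q\, \forall p\, \exists m\, \exists u\, \exists c\, ((\neg D(q,q) \lor G(p) \lor G(m)) \land F(u,u) \land G(c))
The prefix is \exists q \forall p \exists m \exists u \exists c: 1 universal, 4 existential.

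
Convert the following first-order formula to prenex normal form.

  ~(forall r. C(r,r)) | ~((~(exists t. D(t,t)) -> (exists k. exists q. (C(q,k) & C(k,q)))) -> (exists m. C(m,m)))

exists r. exists t. exists k. exists q. forall m. (~C(r,r) | (D(t,t) | C(q,k) & C(k,q)) & ~C(m,m))

First replace A → B with ¬A ∨ B.
  ~(forall r. C(r,r)) | ~(~(~~(exists t. D(t,t)) | (exists k. exists q. (C(q,k) & C(k,q)))) | (exists m. C(m,m)))
Move each ¬ inward, flipping quantifiers it crosses:
  (exists r. ~C(r,r)) | ((exists t. D(t,t)) | (exists k. exists q. (C(q,k) & C(k,q)))) & (forall m. ~C(m,m))
All bound variables are already distinct, so no renaming is needed.
Extract every quantifier outward, since the variables are now distinct and don't occur free across branches:
  exists r. exists t. exists k. exists q. forall m. (~C(r,r) | (D(t,t) | C(q,k) & C(k,q)) & ~C(m,m))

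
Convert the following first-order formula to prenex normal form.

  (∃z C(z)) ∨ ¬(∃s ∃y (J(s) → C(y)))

∃z ∀s ∀y (C(z) ∨ J(s) ∧ ¬C(y))

Eliminate → and ↔ using ¬ and ∨.
  (∃z C(z)) ∨ ¬(∃s ∃y (¬J(s) ∨ C(y)))
Push ¬ through the quantifiers and connectives to reach negation normal form:
  (∃z C(z)) ∨ (∀s ∀y (J(s) ∧ ¬C(y)))
All bound variables are already distinct, so no renaming is needed.
Finally move all quantifiers to the prefix:
  ∃z ∀s ∀y (C(z) ∨ J(s) ∧ ¬C(y))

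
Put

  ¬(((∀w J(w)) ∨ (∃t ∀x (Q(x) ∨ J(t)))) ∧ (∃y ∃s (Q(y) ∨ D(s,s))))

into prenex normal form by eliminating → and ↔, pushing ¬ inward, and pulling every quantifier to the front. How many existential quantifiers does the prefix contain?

Drive negations inward (¬∀x A ≡ ∃x ¬A, ¬∃x A ≡ ∀x ¬A, De Morgan for ∧/∨):
  (∃w ¬J(w)) ∧ (∀t ∃x (¬Q(x) ∧ ¬J(t))) ∨ (∀y ∀s (¬Q(y) ∧ ¬D(s,s)))
All bound variables are already distinct, so no renaming is needed.
Extract every quantifier outward, since the variables are now distinct and don't occur free across branches:
  ∃w ∀t ∃x ∀y ∀s (¬J(w) ∧ ¬Q(x) ∧ ¬J(t) ∨ ¬Q(y) ∧ ¬D(s,s))
The prefix is ∃w ∀t ∃x ∀y ∀s: 3 universal, 2 existential.

2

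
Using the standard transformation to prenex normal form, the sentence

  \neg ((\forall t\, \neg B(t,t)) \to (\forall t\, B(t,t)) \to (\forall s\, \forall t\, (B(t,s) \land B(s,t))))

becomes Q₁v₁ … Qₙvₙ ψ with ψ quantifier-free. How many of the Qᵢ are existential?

2

First replace A → B with ¬A ∨ B.
  \neg (\neg (\forall t\, \neg B(t,t)) \lor \neg (\forall t\, B(t,t)) \lor (\forall s\, \forall t\, (B(t,s) \land B(s,t))))
Drive negations inward (¬∀x A ≡ ∃x ¬A, ¬∃x A ≡ ∀x ¬A, De Morgan for ∧/∨):
  (\forall t\, \neg B(t,t)) \land (\forall t\, B(t,t)) \land (\exists s\, \exists t\, (\neg B(t,s) \lor \neg B(s,t)))
Give each quantifier a distinct variable: t↦u1, t↦r.
  (\forall t\, \neg B(t,t)) \land (\forall u1\, B(u1,u1)) \land (\exists s\, \exists r\, (\neg B(r,s) \lor \neg B(s,r)))
Finally move all quantifiers to the prefix:
  \forall t\, \forall u1\, \exists s\, \exists r\, (\neg B(t,t) \land B(u1,u1) \land (\neg B(r,s) \lor \neg B(s,r)))
The prefix is \forall t \forall u1 \exists s \exists r: 2 universal, 2 existential.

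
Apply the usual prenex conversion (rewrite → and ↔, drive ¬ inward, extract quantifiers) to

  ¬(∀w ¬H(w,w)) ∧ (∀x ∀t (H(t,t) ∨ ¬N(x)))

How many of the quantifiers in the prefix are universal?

Push ¬ through the quantifiers and connectives to reach negation normal form:
  (∃w H(w,w)) ∧ (∀x ∀t (H(t,t) ∨ ¬N(x)))
All bound variables are already distinct, so no renaming is needed.
Extract every quantifier outward, since the variables are now distinct and don't occur free across branches:
  ∃w ∀x ∀t (H(w,w) ∧ (H(t,t) ∨ ¬N(x)))
The prefix is ∃w ∀x ∀t: 2 universal, 1 existential.

2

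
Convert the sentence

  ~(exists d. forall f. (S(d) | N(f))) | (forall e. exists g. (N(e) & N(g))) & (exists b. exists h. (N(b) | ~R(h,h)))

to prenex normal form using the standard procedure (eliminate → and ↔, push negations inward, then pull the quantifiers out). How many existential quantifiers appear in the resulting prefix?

4

Move each ¬ inward, flipping quantifiers it crosses:
  (forall d. exists f. (~S(d) & ~N(f))) | (forall e. exists g. (N(e) & N(g))) & (exists b. exists h. (N(b) | ~R(h,h)))
Finally move all quantifiers to the prefix:
  forall d. exists f. forall e. exists g. exists b. exists h. (~S(d) & ~N(f) | N(e) & N(g) & (N(b) | ~R(h,h)))
The prefix is forall d exists f forall e exists g exists b exists h: 2 universal, 4 existential.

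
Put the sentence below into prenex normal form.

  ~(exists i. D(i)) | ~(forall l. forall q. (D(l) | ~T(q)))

forall i. exists l. exists q. (~D(i) | ~D(l) & T(q))

Push ¬ through the quantifiers and connectives to reach negation normal form:
  (forall i. ~D(i)) | (exists l. exists q. (~D(l) & T(q)))
Finally move all quantifiers to the prefix:
  forall i. exists l. exists q. (~D(i) | ~D(l) & T(q))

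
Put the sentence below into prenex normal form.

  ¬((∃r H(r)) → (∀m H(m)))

Rewrite implications/biconditionals: A → B as ¬A ∨ B.
  ¬(¬(∃r H(r)) ∨ (∀m H(m)))
Move each ¬ inward, flipping quantifiers it crosses:
  (∃r H(r)) ∧ (∃m ¬H(m))
All bound variables are already distinct, so no renaming is needed.
Extract every quantifier outward, since the variables are now distinct and don't occur free across branches:
  ∃r ∃m (H(r) ∧ ¬H(m))

∃r ∃m (H(r) ∧ ¬H(m))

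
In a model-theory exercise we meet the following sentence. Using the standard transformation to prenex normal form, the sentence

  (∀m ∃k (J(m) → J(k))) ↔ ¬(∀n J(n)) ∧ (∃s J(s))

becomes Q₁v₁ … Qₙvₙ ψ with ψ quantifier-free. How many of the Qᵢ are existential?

4

Eliminate → and ↔ using ¬ and ∨; A ↔ B as (¬A ∨ B) ∧ (¬B ∨ A).
  (¬(∀m ∃k (¬J(m) ∨ J(k))) ∨ ¬(∀n J(n)) ∧ (∃s J(s))) ∧ (¬(¬(∀n J(n)) ∧ (∃s J(s))) ∨ (∀m ∃k (¬J(m) ∨ J(k))))
Drive negations inward (¬∀x A ≡ ∃x ¬A, ¬∃x A ≡ ∀x ¬A, De Morgan for ∧/∨):
  ((∃m ∀k (J(m) ∧ ¬J(k))) ∨ (∃n ¬J(n)) ∧ (∃s J(s))) ∧ ((∀n J(n)) ∨ (∀s ¬J(s)) ∨ (∀m ∃k (¬J(m) ∨ J(k))))
Rename bound variables to avoid capture: n↦p, s↦v, m↦b, k↦u1.
  ((∃m ∀k (J(m) ∧ ¬J(k))) ∨ (∃n ¬J(n)) ∧ (∃s J(s))) ∧ ((∀p J(p)) ∨ (∀v ¬J(v)) ∨ (∀b ∃u1 (¬J(b) ∨ J(u1))))
Pull the quantifiers to the front (each side's bound variable is not free in the other side):
  ∃m ∀k ∃n ∃s ∀p ∀v ∀b ∃u1 ((J(m) ∧ ¬J(k) ∨ ¬J(n) ∧ J(s)) ∧ (J(p) ∨ ¬J(v) ∨ ¬J(b) ∨ J(u1)))
The prefix is ∃m ∀k ∃n ∃s ∀p ∀v ∀b ∃u1: 4 universal, 4 existential.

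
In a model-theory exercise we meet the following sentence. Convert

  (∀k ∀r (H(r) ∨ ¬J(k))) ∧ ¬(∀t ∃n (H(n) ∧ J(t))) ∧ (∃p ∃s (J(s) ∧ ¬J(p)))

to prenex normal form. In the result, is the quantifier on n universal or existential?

universal

Drive negations inward (¬∀x A ≡ ∃x ¬A, ¬∃x A ≡ ∀x ¬A, De Morgan for ∧/∨):
  (∀k ∀r (H(r) ∨ ¬J(k))) ∧ (∃t ∀n (¬H(n) ∨ ¬J(t))) ∧ (∃p ∃s (J(s) ∧ ¬J(p)))
All bound variables are already distinct, so no renaming is needed.
Extract every quantifier outward, since the variables are now distinct and don't occur free across branches:
  ∀k ∀r ∃t ∀n ∃p ∃s ((H(r) ∨ ¬J(k)) ∧ (¬H(n) ∨ ¬J(t)) ∧ J(s) ∧ ¬J(p))
The quantifier ∃n sits under an odd number of negations, so it flips to ∀n.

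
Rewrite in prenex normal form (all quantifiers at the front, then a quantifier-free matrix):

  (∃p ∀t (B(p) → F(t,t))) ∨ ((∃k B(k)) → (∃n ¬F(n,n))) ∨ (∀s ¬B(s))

∃p ∀t ∀k ∃n ∀s (¬B(p) ∨ F(t,t) ∨ ¬B(k) ∨ ¬F(n,n) ∨ ¬B(s))

Rewrite implications/biconditionals: A → B as ¬A ∨ B.
  (∃p ∀t (¬B(p) ∨ F(t,t))) ∨ ¬(∃k B(k)) ∨ (∃n ¬F(n,n)) ∨ (∀s ¬B(s))
Push ¬ through the quantifiers and connectives to reach negation normal form:
  (∃p ∀t (¬B(p) ∨ F(t,t))) ∨ (∀k ¬B(k)) ∨ (∃n ¬F(n,n)) ∨ (∀s ¬B(s))
Extract every quantifier outward, since the variables are now distinct and don't occur free across branches:
  ∃p ∀t ∀k ∃n ∀s (¬B(p) ∨ F(t,t) ∨ ¬B(k) ∨ ¬F(n,n) ∨ ¬B(s))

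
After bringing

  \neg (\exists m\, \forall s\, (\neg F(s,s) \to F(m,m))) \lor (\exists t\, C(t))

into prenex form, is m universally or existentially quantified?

universal

Eliminate → and ↔ using ¬ and ∨.
  \neg (\exists m\, \forall s\, (\neg \neg F(s,s) \lor F(m,m))) \lor (\exists t\, C(t))
Move each ¬ inward, flipping quantifiers it crosses:
  (\forall m\, \exists s\, (\neg F(s,s) \land \neg F(m,m))) \lor (\exists t\, C(t))
Finally move all quantifiers to the prefix:
  \forall m\, \exists s\, \exists t\, (\neg F(s,s) \land \neg F(m,m) \lor C(t))
The quantifier \exists m sits under an odd number of negations (counting the antecedent side of each →), so it flips to \forall m.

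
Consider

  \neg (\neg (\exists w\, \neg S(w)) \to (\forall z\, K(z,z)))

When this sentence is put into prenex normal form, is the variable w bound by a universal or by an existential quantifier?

Rewrite implications/biconditionals: A → B as ¬A ∨ B.
  \neg (\neg \neg (\exists w\, \neg S(w)) \lor (\forall z\, K(z,z)))
Drive negations inward (¬∀x A ≡ ∃x ¬A, ¬∃x A ≡ ∀x ¬A, De Morgan for ∧/∨):
  (\forall w\, S(w)) \land (\exists z\, \neg K(z,z))
All bound variables are already distinct, so no renaming is needed.
Extract every quantifier outward, since the variables are now distinct and don't occur free across branches:
  \forall w\, \exists z\, (S(w) \land \neg K(z,z))
The quantifier \exists w sits under an odd number of negations (counting the antecedent side of each →), so it flips to \forall w.

universal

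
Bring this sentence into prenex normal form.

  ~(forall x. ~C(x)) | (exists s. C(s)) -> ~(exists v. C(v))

forall x. forall s. forall v. (~C(x) & ~C(s) | ~C(v))

First replace A → B with ¬A ∨ B.
  ~(~(forall x. ~C(x)) | (exists s. C(s))) | ~(exists v. C(v))
Drive negations inward (¬∀x A ≡ ∃x ¬A, ¬∃x A ≡ ∀x ¬A, De Morgan for ∧/∨):
  (forall x. ~C(x)) & (forall s. ~C(s)) | (forall v. ~C(v))
All bound variables are already distinct, so no renaming is needed.
Pull the quantifiers to the front (each side's bound variable is not free in the other side):
  forall x. forall s. forall v. (~C(x) & ~C(s) | ~C(v))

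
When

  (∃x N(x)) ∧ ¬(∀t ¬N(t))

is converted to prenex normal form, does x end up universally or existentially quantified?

Drive negations inward (¬∀x A ≡ ∃x ¬A, ¬∃x A ≡ ∀x ¬A, De Morgan for ∧/∨):
  (∃x N(x)) ∧ (∃t N(t))
All bound variables are already distinct, so no renaming is needed.
Pull the quantifiers to the front (each side's bound variable is not free in the other side):
  ∃x ∃t (N(x) ∧ N(t))
The quantifier ∃x sits under an even number of negations, so it remains existential.

existential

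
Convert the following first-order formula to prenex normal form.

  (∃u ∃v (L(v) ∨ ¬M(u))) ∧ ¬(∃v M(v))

Move each ¬ inward, flipping quantifiers it crosses:
  (∃u ∃v (L(v) ∨ ¬M(u))) ∧ (∀v ¬M(v))
Rename bound variables to avoid capture: v↦s.
  (∃u ∃v (L(v) ∨ ¬M(u))) ∧ (∀s ¬M(s))
Pull the quantifiers to the front (each side's bound variable is not free in the other side):
  ∃u ∃v ∀s ((L(v) ∨ ¬M(u)) ∧ ¬M(s))

∃u ∃v ∀s ((L(v) ∨ ¬M(u)) ∧ ¬M(s))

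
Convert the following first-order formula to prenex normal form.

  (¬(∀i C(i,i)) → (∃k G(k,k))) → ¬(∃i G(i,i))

∃i ∀k ∀s (¬C(i,i) ∧ ¬G(k,k) ∨ ¬G(s,s))

Rewrite implications/biconditionals: A → B as ¬A ∨ B.
  ¬(¬¬(∀i C(i,i)) ∨ (∃k G(k,k))) ∨ ¬(∃i G(i,i))
Push ¬ through the quantifiers and connectives to reach negation normal form:
  (∃i ¬C(i,i)) ∧ (∀k ¬G(k,k)) ∨ (∀i ¬G(i,i))
Standardize variables apart so no two quantifiers bind the same name: i↦s.
  (∃i ¬C(i,i)) ∧ (∀k ¬G(k,k)) ∨ (∀s ¬G(s,s))
Finally move all quantifiers to the prefix:
  ∃i ∀k ∀s (¬C(i,i) ∧ ¬G(k,k) ∨ ¬G(s,s))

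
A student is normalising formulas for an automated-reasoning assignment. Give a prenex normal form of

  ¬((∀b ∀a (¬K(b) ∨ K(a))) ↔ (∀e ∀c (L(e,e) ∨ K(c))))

∀b ∀a ∃e ∃c ∀v1 ∀q ∃y1 ∃t ((¬K(b) ∨ K(a)) ∧ ¬L(e,e) ∧ ¬K(c) ∨ (L(v1,v1) ∨ K(q)) ∧ K(y1) ∧ ¬K(t))

Eliminate → and ↔ using ¬ and ∨; A ↔ B as (¬A ∨ B) ∧ (¬B ∨ A).
  ¬((¬(∀b ∀a (¬K(b) ∨ K(a))) ∨ (∀e ∀c (L(e,e) ∨ K(c)))) ∧ (¬(∀e ∀c (L(e,e) ∨ K(c))) ∨ (∀b ∀a (¬K(b) ∨ K(a)))))
Push ¬ through the quantifiers and connectives to reach negation normal form:
  (∀b ∀a (¬K(b) ∨ K(a))) ∧ (∃e ∃c (¬L(e,e) ∧ ¬K(c))) ∨ (∀e ∀c (L(e,e) ∨ K(c))) ∧ (∃b ∃a (K(b) ∧ ¬K(a)))
Rename bound variables to avoid capture: e↦v1, c↦q, b↦y1, a↦t.
  (∀b ∀a (¬K(b) ∨ K(a))) ∧ (∃e ∃c (¬L(e,e) ∧ ¬K(c))) ∨ (∀v1 ∀q (L(v1,v1) ∨ K(q))) ∧ (∃y1 ∃t (K(y1) ∧ ¬K(t)))
Extract every quantifier outward, since the variables are now distinct and don't occur free across branches:
  ∀b ∀a ∃e ∃c ∀v1 ∀q ∃y1 ∃t ((¬K(b) ∨ K(a)) ∧ ¬L(e,e) ∧ ¬K(c) ∨ (L(v1,v1) ∨ K(q)) ∧ K(y1) ∧ ¬K(t))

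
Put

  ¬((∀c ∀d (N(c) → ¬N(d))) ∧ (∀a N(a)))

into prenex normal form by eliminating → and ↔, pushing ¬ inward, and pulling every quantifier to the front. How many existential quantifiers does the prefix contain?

3

Rewrite implications/biconditionals: A → B as ¬A ∨ B.
  ¬((∀c ∀d (¬N(c) ∨ ¬N(d))) ∧ (∀a N(a)))
Drive negations inward (¬∀x A ≡ ∃x ¬A, ¬∃x A ≡ ∀x ¬A, De Morgan for ∧/∨):
  (∃c ∃d (N(c) ∧ N(d))) ∨ (∃a ¬N(a))
Finally move all quantifiers to the prefix:
  ∃c ∃d ∃a (N(c) ∧ N(d) ∨ ¬N(a))
The prefix is ∃c ∃d ∃a: 0 universal, 3 existential.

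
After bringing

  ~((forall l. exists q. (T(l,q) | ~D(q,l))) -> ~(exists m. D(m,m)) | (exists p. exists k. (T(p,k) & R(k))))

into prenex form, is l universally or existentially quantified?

First replace A → B with ¬A ∨ B.
  ~(~(forall l. exists q. (T(l,q) | ~D(q,l))) | ~(exists m. D(m,m)) | (exists p. exists k. (T(p,k) & R(k))))
Drive negations inward (¬∀x A ≡ ∃x ¬A, ¬∃x A ≡ ∀x ¬A, De Morgan for ∧/∨):
  (forall l. exists q. (T(l,q) | ~D(q,l))) & (exists m. D(m,m)) & (forall p. forall k. (~T(p,k) | ~R(k)))
Extract every quantifier outward, since the variables are now distinct and don't occur free across branches:
  forall l. exists q. exists m. forall p. forall k. ((T(l,q) | ~D(q,l)) & D(m,m) & (~T(p,k) | ~R(k)))
The quantifier forall l sits under an even number of negations (counting the antecedent side of each →), so it remains universal.

universal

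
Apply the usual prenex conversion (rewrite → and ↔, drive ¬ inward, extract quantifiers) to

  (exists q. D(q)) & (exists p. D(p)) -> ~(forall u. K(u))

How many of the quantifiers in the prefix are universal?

2

First replace A → B with ¬A ∨ B.
  ~((exists q. D(q)) & (exists p. D(p))) | ~(forall u. K(u))
Move each ¬ inward, flipping quantifiers it crosses:
  (forall q. ~D(q)) | (forall p. ~D(p)) | (exists u. ~K(u))
All bound variables are already distinct, so no renaming is needed.
Pull the quantifiers to the front (each side's bound variable is not free in the other side):
  forall q. forall p. exists u. (~D(q) | ~D(p) | ~K(u))
The prefix is forall q forall p exists u: 2 universal, 1 existential.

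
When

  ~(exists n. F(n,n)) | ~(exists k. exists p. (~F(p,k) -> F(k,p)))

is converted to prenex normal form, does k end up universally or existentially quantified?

universal

Rewrite implications/biconditionals: A → B as ¬A ∨ B.
  ~(exists n. F(n,n)) | ~(exists k. exists p. (~~F(p,k) | F(k,p)))
Push ¬ through the quantifiers and connectives to reach negation normal form:
  (forall n. ~F(n,n)) | (forall k. forall p. (~F(p,k) & ~F(k,p)))
All bound variables are already distinct, so no renaming is needed.
Pull the quantifiers to the front (each side's bound variable is not free in the other side):
  forall n. forall k. forall p. (~F(n,n) | ~F(p,k) & ~F(k,p))
The quantifier exists k sits under an odd number of negations (counting the antecedent side of each →), so it flips to forall k.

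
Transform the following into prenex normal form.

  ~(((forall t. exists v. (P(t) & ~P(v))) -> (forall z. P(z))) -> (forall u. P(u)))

exists t. forall v. forall z. exists u. ((~P(t) | P(v) | P(z)) & ~P(u))

Rewrite implications/biconditionals: A → B as ¬A ∨ B.
  ~(~(~(forall t. exists v. (P(t) & ~P(v))) | (forall z. P(z))) | (forall u. P(u)))
Drive negations inward (¬∀x A ≡ ∃x ¬A, ¬∃x A ≡ ∀x ¬A, De Morgan for ∧/∨):
  ((exists t. forall v. (~P(t) | P(v))) | (forall z. P(z))) & (exists u. ~P(u))
All bound variables are already distinct, so no renaming is needed.
Finally move all quantifiers to the prefix:
  exists t. forall v. forall z. exists u. ((~P(t) | P(v) | P(z)) & ~P(u))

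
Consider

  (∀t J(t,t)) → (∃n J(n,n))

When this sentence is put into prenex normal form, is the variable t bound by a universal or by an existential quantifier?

Rewrite implications/biconditionals: A → B as ¬A ∨ B.
  ¬(∀t J(t,t)) ∨ (∃n J(n,n))
Push ¬ through the quantifiers and connectives to reach negation normal form:
  (∃t ¬J(t,t)) ∨ (∃n J(n,n))
All bound variables are already distinct, so no renaming is needed.
Finally move all quantifiers to the prefix:
  ∃t ∃n (¬J(t,t) ∨ J(n,n))
The quantifier ∀t sits under an odd number of negations (counting the antecedent side of each →), so it flips to ∃t.

existential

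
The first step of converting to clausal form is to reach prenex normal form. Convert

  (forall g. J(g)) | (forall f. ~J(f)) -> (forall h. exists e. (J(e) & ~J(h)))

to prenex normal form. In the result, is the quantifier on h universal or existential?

universal

Rewrite implications/biconditionals: A → B as ¬A ∨ B.
  ~((forall g. J(g)) | (forall f. ~J(f))) | (forall h. exists e. (J(e) & ~J(h)))
Push ¬ through the quantifiers and connectives to reach negation normal form:
  (exists g. ~J(g)) & (exists f. J(f)) | (forall h. exists e. (J(e) & ~J(h)))
Finally move all quantifiers to the prefix:
  exists g. exists f. forall h. exists e. (~J(g) & J(f) | J(e) & ~J(h))
The quantifier forall h sits under an even number of negations (counting the antecedent side of each →), so it remains universal.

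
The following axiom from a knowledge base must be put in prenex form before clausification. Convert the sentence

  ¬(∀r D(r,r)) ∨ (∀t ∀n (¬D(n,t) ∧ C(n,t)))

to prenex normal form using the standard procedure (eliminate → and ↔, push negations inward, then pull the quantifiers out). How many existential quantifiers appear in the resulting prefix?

Move each ¬ inward, flipping quantifiers it crosses:
  (∃r ¬D(r,r)) ∨ (∀t ∀n (¬D(n,t) ∧ C(n,t)))
All bound variables are already distinct, so no renaming is needed.
Finally move all quantifiers to the prefix:
  ∃r ∀t ∀n (¬D(r,r) ∨ ¬D(n,t) ∧ C(n,t))
The prefix is ∃r ∀t ∀n: 2 universal, 1 existential.

1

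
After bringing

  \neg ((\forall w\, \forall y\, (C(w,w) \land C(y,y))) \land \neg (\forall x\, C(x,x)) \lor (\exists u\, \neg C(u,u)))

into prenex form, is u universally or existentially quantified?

universal

Drive negations inward (¬∀x A ≡ ∃x ¬A, ¬∃x A ≡ ∀x ¬A, De Morgan for ∧/∨):
  ((\exists w\, \exists y\, (\neg C(w,w) \lor \neg C(y,y))) \lor (\forall x\, C(x,x))) \land (\forall u\, C(u,u))
Finally move all quantifiers to the prefix:
  \exists w\, \exists y\, \forall x\, \forall u\, ((\neg C(w,w) \lor \neg C(y,y) \lor C(x,x)) \land C(u,u))
The quantifier \exists u sits under an odd number of negations, so it flips to \forall u.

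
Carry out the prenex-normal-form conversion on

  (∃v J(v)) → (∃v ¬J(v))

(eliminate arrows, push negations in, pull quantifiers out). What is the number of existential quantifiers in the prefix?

1

First replace A → B with ¬A ∨ B.
  ¬(∃v J(v)) ∨ (∃v ¬J(v))
Move each ¬ inward, flipping quantifiers it crosses:
  (∀v ¬J(v)) ∨ (∃v ¬J(v))
Rename bound variables to avoid capture: v↦r.
  (∀v ¬J(v)) ∨ (∃r ¬J(r))
Finally move all quantifiers to the prefix:
  ∀v ∃r (¬J(v) ∨ ¬J(r))
The prefix is ∀v ∃r: 1 universal, 1 existential.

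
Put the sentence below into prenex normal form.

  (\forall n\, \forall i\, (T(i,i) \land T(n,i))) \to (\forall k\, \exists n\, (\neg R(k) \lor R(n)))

Rewrite implications/biconditionals: A → B as ¬A ∨ B.
  \neg (\forall n\, \forall i\, (T(i,i) \land T(n,i))) \lor (\forall k\, \exists n\, (\neg R(k) \lor R(n)))
Move each ¬ inward, flipping quantifiers it crosses:
  (\exists n\, \exists i\, (\neg T(i,i) \lor \neg T(n,i))) \lor (\forall k\, \exists n\, (\neg R(k) \lor R(n)))
Standardize variables apart so no two quantifiers bind the same name: n↦v.
  (\exists n\, \exists i\, (\neg T(i,i) \lor \neg T(n,i))) \lor (\forall k\, \exists v\, (\neg R(k) \lor R(v)))
Pull the quantifiers to the front (each side's bound variable is not free in the other side):
  \exists n\, \exists i\, \forall k\, \exists v\, (\neg T(i,i) \lor \neg T(n,i) \lor \neg R(k) \lor R(v))

\exists n\, \exists i\, \forall k\, \exists v\, (\neg T(i,i) \lor \neg T(n,i) \lor \neg R(k) \lor R(v))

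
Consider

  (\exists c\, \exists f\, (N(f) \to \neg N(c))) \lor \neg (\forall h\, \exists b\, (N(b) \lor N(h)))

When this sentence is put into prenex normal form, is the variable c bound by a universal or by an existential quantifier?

existential

Rewrite implications/biconditionals: A → B as ¬A ∨ B.
  (\exists c\, \exists f\, (\neg N(f) \lor \neg N(c))) \lor \neg (\forall h\, \exists b\, (N(b) \lor N(h)))
Push ¬ through the quantifiers and connectives to reach negation normal form:
  (\exists c\, \exists f\, (\neg N(f) \lor \neg N(c))) \lor (\exists h\, \forall b\, (\neg N(b) \land \neg N(h)))
All bound variables are already distinct, so no renaming is needed.
Finally move all quantifiers to the prefix:
  \exists c\, \exists f\, \exists h\, \forall b\, (\neg N(f) \lor \neg N(c) \lor \neg N(b) \land \neg N(h))
The quantifier \exists c sits under an even number of negations (counting the antecedent side of each →), so it remains existential.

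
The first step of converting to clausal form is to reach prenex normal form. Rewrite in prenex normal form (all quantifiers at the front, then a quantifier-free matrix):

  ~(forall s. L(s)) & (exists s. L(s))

exists s. exists y. (~L(s) & L(y))

Push ¬ through the quantifiers and connectives to reach negation normal form:
  (exists s. ~L(s)) & (exists s. L(s))
Standardize variables apart so no two quantifiers bind the same name: s↦y.
  (exists s. ~L(s)) & (exists y. L(y))
Extract every quantifier outward, since the variables are now distinct and don't occur free across branches:
  exists s. exists y. (~L(s) & L(y))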